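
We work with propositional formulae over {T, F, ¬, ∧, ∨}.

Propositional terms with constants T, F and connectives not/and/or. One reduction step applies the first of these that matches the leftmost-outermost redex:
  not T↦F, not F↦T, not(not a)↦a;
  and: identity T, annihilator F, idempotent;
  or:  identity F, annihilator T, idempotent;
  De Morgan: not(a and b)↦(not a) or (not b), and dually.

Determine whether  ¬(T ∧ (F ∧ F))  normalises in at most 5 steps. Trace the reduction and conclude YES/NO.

Answer: NO — after 5 steps the term is ¬F, not yet normal

Reduction:
  start: ¬(T ∧ (F ∧ F))
  step 1: ¬T ∨ ¬(F ∧ F)
  step 2: F ∨ ¬(F ∧ F)
  step 3: ¬(F ∧ F)
  step 4: ¬F ∨ ¬F
  step 5: ¬F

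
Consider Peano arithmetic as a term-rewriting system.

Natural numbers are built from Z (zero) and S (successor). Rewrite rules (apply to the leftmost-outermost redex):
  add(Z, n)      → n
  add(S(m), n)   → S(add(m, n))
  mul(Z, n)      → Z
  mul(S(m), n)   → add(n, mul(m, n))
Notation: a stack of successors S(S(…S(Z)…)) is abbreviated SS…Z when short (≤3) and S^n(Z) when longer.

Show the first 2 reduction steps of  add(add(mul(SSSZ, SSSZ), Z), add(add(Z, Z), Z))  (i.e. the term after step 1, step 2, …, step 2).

Answer: after 2 steps: add(add(S(add(SSZ, mul(SSZ, SSSZ))), Z), add(add(Z, Z), Z))

Derivation:
  start: add(add(mul(SSSZ, SSSZ), Z), add(add(Z, Z), Z))
  step 1: add(add(add(SSSZ, mul(SSZ, SSSZ)), Z), add(add(Z, Z), Z))
  step 2: add(add(S(add(SSZ, mul(SSZ, SSSZ))), Z), add(add(Z, Z), Z))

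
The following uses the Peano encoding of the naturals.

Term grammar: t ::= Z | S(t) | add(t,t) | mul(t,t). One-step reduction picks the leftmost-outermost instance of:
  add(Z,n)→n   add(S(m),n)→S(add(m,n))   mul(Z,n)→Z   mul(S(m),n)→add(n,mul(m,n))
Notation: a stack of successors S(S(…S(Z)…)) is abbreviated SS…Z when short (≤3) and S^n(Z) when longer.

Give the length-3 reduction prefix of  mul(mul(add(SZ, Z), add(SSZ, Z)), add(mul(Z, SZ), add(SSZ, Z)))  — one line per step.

Answer: after 3 steps: mul(add(S(add(SZ, Z)), mul(add(Z, Z), add(SSZ, Z))), add(mul(Z, SZ), add(SSZ, Z)))

Derivation:
  start: mul(mul(add(SZ, Z), add(SSZ, Z)), add(mul(Z, SZ), add(SSZ, Z)))
  →1  mul(mul(S(add(Z, Z)), add(SSZ, Z)), add(mul(Z, SZ), add(SSZ, Z)))
  →2  mul(add(add(SSZ, Z), mul(add(Z, Z), add(SSZ, Z))), add(mul(Z, SZ), add(SSZ, Z)))
  →3  mul(add(S(add(SZ, Z)), mul(add(Z, Z), add(SSZ, Z))), add(mul(Z, SZ), add(SSZ, Z)))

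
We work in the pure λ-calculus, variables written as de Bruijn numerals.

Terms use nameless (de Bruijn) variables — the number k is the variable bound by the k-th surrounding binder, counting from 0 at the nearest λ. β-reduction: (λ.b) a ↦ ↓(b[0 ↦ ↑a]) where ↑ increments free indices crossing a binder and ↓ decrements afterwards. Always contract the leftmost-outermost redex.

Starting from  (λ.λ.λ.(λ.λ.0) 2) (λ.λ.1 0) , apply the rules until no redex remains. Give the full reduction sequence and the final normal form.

Answer: normal form = λ.λ.λ.0  (in 2 steps)

Derivation:
  start: (λ.λ.λ.(λ.λ.0) 2) (λ.λ.1 0)
  →1  λ.λ.(λ.λ.0) (λ.λ.1 0)
  →2  λ.λ.λ.0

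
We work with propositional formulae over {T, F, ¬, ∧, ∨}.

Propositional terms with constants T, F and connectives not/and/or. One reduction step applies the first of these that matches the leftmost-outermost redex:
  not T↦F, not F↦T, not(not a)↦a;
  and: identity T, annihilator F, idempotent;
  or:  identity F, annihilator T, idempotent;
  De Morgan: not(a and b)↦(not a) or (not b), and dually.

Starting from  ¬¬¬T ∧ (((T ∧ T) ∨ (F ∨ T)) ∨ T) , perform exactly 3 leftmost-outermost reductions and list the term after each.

Answer: after 3 steps: F

Derivation:
  start: ¬¬¬T ∧ (((T ∧ T) ∨ (F ∨ T)) ∨ T)
  →1  ¬T ∧ (((T ∧ T) ∨ (F ∨ T)) ∨ T)
  →2  F ∧ (((T ∧ T) ∨ (F ∨ T)) ∨ T)
  →3  F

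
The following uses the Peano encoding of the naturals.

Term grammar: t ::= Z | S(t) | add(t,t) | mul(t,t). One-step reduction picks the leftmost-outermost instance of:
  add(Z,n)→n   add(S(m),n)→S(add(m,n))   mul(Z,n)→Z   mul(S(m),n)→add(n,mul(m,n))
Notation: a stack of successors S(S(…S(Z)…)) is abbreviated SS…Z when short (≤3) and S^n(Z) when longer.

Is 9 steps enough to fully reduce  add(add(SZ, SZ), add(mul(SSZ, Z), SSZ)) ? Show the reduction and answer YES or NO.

  start: add(add(SZ, SZ), add(mul(SSZ, Z), SSZ))
  [1] add(S(add(Z, SZ)), add(mul(SSZ, Z), SSZ))
  [2] S(add(add(Z, SZ), add(mul(SSZ, Z), SSZ)))
  [3] S(add(SZ, add(mul(SSZ, Z), SSZ)))
  [4] S(S(add(Z, add(mul(SSZ, Z), SSZ))))
  [5] S(S(add(mul(SSZ, Z), SSZ)))
  [6] S(S(add(add(Z, mul(SZ, Z)), SSZ)))
  [7] S(S(add(mul(SZ, Z), SSZ)))
  [8] S(S(add(add(Z, mul(Z, Z)), SSZ)))
  [9] S(S(add(mul(Z, Z), SSZ)))

Answer: NO — after 9 steps the term is S(S(add(mul(Z, Z), SSZ))), not yet normal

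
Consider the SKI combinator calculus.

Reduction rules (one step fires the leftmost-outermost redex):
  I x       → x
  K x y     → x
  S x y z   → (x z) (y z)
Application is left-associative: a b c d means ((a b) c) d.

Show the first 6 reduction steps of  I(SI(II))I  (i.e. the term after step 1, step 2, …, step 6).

Answer: after 6 steps: I

Reduction:
  start: I(SI(II))I
  [1] SI(II)I
  [2] II(III)
  [3] I(III)
  [4] III
  [5] II
  [6] I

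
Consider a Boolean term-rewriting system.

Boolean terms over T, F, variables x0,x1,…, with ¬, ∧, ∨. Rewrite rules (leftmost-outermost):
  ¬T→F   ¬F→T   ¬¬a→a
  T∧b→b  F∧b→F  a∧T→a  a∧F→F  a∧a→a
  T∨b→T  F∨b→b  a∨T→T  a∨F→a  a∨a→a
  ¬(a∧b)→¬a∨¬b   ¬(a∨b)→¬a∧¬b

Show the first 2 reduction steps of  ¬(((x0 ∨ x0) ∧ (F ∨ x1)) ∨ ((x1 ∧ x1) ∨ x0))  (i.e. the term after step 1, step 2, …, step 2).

Answer: after 2 steps: (¬(x0 ∨ x0) ∨ ¬(F ∨ x1)) ∧ ¬((x1 ∧ x1) ∨ x0)

Derivation:
  start: ¬(((x0 ∨ x0) ∧ (F ∨ x1)) ∨ ((x1 ∧ x1) ∨ x0))
  →1  ¬((x0 ∨ x0) ∧ (F ∨ x1)) ∧ ¬((x1 ∧ x1) ∨ x0)
  →2  (¬(x0 ∨ x0) ∨ ¬(F ∨ x1)) ∧ ¬((x1 ∧ x1) ∨ x0)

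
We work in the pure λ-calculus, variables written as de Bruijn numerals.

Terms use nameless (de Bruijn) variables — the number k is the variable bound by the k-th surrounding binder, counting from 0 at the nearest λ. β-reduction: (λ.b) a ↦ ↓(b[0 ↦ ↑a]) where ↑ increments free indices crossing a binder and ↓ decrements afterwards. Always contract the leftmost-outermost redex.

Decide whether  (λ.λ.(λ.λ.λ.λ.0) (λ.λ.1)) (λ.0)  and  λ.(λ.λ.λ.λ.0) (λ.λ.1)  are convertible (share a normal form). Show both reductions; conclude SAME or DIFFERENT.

Answer: SAME — A ⇓ λ.λ.λ.λ.0, B ⇓ λ.λ.λ.λ.0

Reduction:
Term A:
  start: (λ.λ.(λ.λ.λ.λ.0) (λ.λ.1)) (λ.0)
  step 1: λ.(λ.λ.λ.λ.0) (λ.λ.1)
  step 2: λ.λ.λ.λ.0

Term B:
  start: λ.(λ.λ.λ.λ.0) (λ.λ.1)
  step 1: λ.λ.λ.λ.0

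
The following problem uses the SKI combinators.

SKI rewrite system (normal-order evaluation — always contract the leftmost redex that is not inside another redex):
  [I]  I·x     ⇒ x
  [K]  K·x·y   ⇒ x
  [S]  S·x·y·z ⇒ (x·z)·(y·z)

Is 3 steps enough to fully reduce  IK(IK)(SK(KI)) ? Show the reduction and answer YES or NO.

  start: IK(IK)(SK(KI))
  [1] K(IK)(SK(KI))
  [2] IK
  [3] K

Answer: YES — reaches normal form K in 3 ≤ 3 steps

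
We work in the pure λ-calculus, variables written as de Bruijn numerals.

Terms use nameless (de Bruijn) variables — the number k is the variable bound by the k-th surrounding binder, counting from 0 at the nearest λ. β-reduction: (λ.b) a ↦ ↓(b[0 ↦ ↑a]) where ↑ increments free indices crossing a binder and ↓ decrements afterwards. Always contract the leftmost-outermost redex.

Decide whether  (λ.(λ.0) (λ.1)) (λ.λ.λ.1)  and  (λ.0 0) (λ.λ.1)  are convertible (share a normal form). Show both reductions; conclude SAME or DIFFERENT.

Answer: DIFFERENT — A ⇓ λ.λ.λ.λ.1, B ⇓ λ.λ.λ.1

Reduction:
Term A:
  start: (λ.(λ.0) (λ.1)) (λ.λ.λ.1)
  →1  (λ.0) (λ.λ.λ.λ.1)
  →2  λ.λ.λ.λ.1

Term B:
  start: (λ.0 0) (λ.λ.1)
  →1  (λ.λ.1) (λ.λ.1)
  →2  λ.λ.λ.1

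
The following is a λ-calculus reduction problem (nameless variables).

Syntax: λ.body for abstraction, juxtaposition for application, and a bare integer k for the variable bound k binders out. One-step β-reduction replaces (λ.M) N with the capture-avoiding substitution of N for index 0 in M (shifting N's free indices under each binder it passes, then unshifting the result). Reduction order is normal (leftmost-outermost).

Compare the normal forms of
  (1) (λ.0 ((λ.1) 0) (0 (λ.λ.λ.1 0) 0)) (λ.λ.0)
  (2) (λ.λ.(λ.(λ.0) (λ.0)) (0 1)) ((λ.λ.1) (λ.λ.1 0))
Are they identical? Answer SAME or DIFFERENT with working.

Term A:
  start: (λ.0 ((λ.1) 0) (0 (λ.λ.λ.1 0) 0)) (λ.λ.0)
  [1] (λ.λ.0) ((λ.λ.λ.0) (λ.λ.0)) ((λ.λ.0) (λ.λ.λ.1 0) (λ.λ.0))
  [2] (λ.0) ((λ.λ.0) (λ.λ.λ.1 0) (λ.λ.0))
  [3] (λ.λ.0) (λ.λ.λ.1 0) (λ.λ.0)
  [4] (λ.0) (λ.λ.0)
  [5] λ.λ.0

Term B:
  start: (λ.λ.(λ.(λ.0) (λ.0)) (0 1)) ((λ.λ.1) (λ.λ.1 0))
  [1] λ.(λ.(λ.0) (λ.0)) (0 ((λ.λ.1) (λ.λ.1 0)))
  [2] λ.(λ.0) (λ.0)
  [3] λ.λ.0

Answer: SAME — A ⇓ λ.λ.0, B ⇓ λ.λ.0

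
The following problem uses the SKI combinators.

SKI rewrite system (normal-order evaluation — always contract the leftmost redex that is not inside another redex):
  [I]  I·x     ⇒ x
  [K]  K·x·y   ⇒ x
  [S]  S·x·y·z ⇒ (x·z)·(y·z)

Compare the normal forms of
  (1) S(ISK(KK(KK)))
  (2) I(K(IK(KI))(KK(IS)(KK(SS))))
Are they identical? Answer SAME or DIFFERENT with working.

Term A:
  start: S(ISK(KK(KK)))
  step 1: S(SK(KK(KK)))
  step 2: S(SKK)

Term B:
  start: I(K(IK(KI))(KK(IS)(KK(SS))))
  step 1: K(IK(KI))(KK(IS)(KK(SS)))
  step 2: IK(KI)
  step 3: K(KI)

Answer: DIFFERENT — A ⇓ S(SKK), B ⇓ K(KI)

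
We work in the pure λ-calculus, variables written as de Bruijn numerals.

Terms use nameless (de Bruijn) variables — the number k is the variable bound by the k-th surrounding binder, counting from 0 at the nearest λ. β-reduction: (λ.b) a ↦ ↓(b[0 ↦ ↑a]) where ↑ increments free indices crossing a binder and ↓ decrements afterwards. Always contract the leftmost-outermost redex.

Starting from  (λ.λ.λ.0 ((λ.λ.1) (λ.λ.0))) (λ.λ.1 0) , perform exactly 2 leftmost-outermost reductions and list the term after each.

Answer: after 2 steps: λ.λ.0 (λ.λ.λ.0)

Working:
  start: (λ.λ.λ.0 ((λ.λ.1) (λ.λ.0))) (λ.λ.1 0)
  step 1: λ.λ.0 ((λ.λ.1) (λ.λ.0))
  step 2: λ.λ.0 (λ.λ.λ.0)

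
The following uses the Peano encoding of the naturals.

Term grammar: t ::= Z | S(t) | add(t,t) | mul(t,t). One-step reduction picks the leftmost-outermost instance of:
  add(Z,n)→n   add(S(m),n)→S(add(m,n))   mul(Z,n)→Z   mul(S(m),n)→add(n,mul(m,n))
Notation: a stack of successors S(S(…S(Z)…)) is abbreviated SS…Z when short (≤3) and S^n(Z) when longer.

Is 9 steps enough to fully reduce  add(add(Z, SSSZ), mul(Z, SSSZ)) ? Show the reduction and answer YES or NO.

Answer: YES — reaches normal form SSSZ in 6 ≤ 9 steps

Derivation:
  start: add(add(Z, SSSZ), mul(Z, SSSZ))
  →1  add(SSSZ, mul(Z, SSSZ))
  →2  S(add(SSZ, mul(Z, SSSZ)))
  →3  S(S(add(SZ, mul(Z, SSSZ))))
  →4  S(S(S(add(Z, mul(Z, SSSZ)))))
  →5  S(S(S(mul(Z, SSSZ))))
  →6  SSSZ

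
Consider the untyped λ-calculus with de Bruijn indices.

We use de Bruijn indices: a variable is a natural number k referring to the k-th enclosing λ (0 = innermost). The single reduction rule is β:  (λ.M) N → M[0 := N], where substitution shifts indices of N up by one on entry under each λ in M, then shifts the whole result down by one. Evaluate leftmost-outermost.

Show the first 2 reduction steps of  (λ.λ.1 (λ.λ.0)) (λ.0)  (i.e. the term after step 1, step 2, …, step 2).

  start: (λ.λ.1 (λ.λ.0)) (λ.0)
  [1] λ.(λ.0) (λ.λ.0)
  [2] λ.λ.λ.0

Answer: after 2 steps: λ.λ.λ.0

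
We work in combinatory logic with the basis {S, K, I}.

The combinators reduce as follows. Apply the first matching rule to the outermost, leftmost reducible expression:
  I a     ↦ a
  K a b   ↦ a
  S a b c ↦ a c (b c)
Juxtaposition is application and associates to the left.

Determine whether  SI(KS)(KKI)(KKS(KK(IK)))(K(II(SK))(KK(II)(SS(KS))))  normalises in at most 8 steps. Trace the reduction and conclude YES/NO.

  start: SI(KS)(KKI)(KKS(KK(IK)))(K(II(SK))(KK(II)(SS(KS))))
  [1] I(KKI)(KS(KKI))(KKS(KK(IK)))(K(II(SK))(KK(II)(SS(KS))))
  [2] KKI(KS(KKI))(KKS(KK(IK)))(K(II(SK))(KK(II)(SS(KS))))
  [3] K(KS(KKI))(KKS(KK(IK)))(K(II(SK))(KK(II)(SS(KS))))
  [4] KS(KKI)(K(II(SK))(KK(II)(SS(KS))))
  [5] S(K(II(SK))(KK(II)(SS(KS))))
  [6] S(II(SK))
  [7] S(I(SK))
  [8] S(SK)

Answer: YES — reaches normal form S(SK) in 8 ≤ 8 steps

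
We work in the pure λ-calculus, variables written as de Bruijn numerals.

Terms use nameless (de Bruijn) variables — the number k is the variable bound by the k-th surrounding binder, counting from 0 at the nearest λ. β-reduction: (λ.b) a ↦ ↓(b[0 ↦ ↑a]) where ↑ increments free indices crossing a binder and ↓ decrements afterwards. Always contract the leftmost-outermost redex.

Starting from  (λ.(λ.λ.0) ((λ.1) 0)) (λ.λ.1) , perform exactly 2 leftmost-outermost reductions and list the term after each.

Answer: after 2 steps: λ.0

Derivation:
  start: (λ.(λ.λ.0) ((λ.1) 0)) (λ.λ.1)
  step 1: (λ.λ.0) ((λ.λ.λ.1) (λ.λ.1))
  step 2: λ.0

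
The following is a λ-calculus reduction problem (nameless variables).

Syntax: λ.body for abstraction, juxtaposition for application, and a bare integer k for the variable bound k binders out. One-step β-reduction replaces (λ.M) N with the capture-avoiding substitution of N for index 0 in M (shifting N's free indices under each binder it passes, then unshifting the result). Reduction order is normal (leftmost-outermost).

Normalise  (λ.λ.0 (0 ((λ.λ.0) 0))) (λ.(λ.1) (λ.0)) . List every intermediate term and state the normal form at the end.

  start: (λ.λ.0 (0 ((λ.λ.0) 0))) (λ.(λ.1) (λ.0))
  step 1: λ.0 (0 ((λ.λ.0) 0))
  step 2: λ.0 (0 (λ.0))

Answer: normal form = λ.0 (0 (λ.0))  (in 2 steps)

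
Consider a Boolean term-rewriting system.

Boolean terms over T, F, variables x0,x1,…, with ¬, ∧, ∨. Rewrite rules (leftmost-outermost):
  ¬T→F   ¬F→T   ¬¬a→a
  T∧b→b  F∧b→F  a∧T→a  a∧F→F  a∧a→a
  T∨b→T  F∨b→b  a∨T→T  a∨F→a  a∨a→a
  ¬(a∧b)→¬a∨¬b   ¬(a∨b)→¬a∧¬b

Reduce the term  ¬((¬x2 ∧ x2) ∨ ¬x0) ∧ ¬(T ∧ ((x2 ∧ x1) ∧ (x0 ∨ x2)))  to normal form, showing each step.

Answer: normal form = ((x2 ∨ ¬x2) ∧ x0) ∧ ((¬x2 ∨ ¬x1) ∨ (¬x0 ∧ ¬x2))  (in 10 steps)

Derivation:
  start: ¬((¬x2 ∧ x2) ∨ ¬x0) ∧ ¬(T ∧ ((x2 ∧ x1) ∧ (x0 ∨ x2)))
  →1  (¬(¬x2 ∧ x2) ∧ ¬¬x0) ∧ ¬(T ∧ ((x2 ∧ x1) ∧ (x0 ∨ x2)))
  →2  ((¬¬x2 ∨ ¬x2) ∧ ¬¬x0) ∧ ¬(T ∧ ((x2 ∧ x1) ∧ (x0 ∨ x2)))
  →3  ((x2 ∨ ¬x2) ∧ ¬¬x0) ∧ ¬(T ∧ ((x2 ∧ x1) ∧ (x0 ∨ x2)))
  →4  ((x2 ∨ ¬x2) ∧ x0) ∧ ¬(T ∧ ((x2 ∧ x1) ∧ (x0 ∨ x2)))
  →5  ((x2 ∨ ¬x2) ∧ x0) ∧ (¬T ∨ ¬((x2 ∧ x1) ∧ (x0 ∨ x2)))
  →6  ((x2 ∨ ¬x2) ∧ x0) ∧ (F ∨ ¬((x2 ∧ x1) ∧ (x0 ∨ x2)))
  →7  ((x2 ∨ ¬x2) ∧ x0) ∧ ¬((x2 ∧ x1) ∧ (x0 ∨ x2))
  →8  ((x2 ∨ ¬x2) ∧ x0) ∧ (¬(x2 ∧ x1) ∨ ¬(x0 ∨ x2))
  →9  ((x2 ∨ ¬x2) ∧ x0) ∧ ((¬x2 ∨ ¬x1) ∨ ¬(x0 ∨ x2))
  →10  ((x2 ∨ ¬x2) ∧ x0) ∧ ((¬x2 ∨ ¬x1) ∨ (¬x0 ∧ ¬x2))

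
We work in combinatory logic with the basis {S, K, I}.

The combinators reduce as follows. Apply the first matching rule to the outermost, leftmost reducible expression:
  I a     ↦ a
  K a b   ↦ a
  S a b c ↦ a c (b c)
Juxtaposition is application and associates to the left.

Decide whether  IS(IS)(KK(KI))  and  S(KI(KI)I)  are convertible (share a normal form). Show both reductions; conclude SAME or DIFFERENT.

Answer: DIFFERENT — A ⇓ SSK, B ⇓ SI

Derivation:
Term A:
  start: IS(IS)(KK(KI))
  →1  S(IS)(KK(KI))
  →2  SS(KK(KI))
  →3  SSK

Term B:
  start: S(KI(KI)I)
  →1  S(II)
  →2  SI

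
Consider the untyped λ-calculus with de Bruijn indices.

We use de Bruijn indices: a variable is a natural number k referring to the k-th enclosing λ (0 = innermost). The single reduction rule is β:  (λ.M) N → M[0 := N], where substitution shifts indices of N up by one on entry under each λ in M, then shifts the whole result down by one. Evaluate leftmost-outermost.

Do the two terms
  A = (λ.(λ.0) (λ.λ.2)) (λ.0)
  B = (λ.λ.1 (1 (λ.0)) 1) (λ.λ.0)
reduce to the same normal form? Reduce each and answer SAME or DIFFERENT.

Term A:
  start: (λ.(λ.0) (λ.λ.2)) (λ.0)
  →1  (λ.0) (λ.λ.λ.0)
  →2  λ.λ.λ.0

Term B:
  start: (λ.λ.1 (1 (λ.0)) 1) (λ.λ.0)
  →1  λ.(λ.λ.0) ((λ.λ.0) (λ.0)) (λ.λ.0)
  →2  λ.(λ.0) (λ.λ.0)
  →3  λ.λ.λ.0

Answer: SAME — A ⇓ λ.λ.λ.0, B ⇓ λ.λ.λ.0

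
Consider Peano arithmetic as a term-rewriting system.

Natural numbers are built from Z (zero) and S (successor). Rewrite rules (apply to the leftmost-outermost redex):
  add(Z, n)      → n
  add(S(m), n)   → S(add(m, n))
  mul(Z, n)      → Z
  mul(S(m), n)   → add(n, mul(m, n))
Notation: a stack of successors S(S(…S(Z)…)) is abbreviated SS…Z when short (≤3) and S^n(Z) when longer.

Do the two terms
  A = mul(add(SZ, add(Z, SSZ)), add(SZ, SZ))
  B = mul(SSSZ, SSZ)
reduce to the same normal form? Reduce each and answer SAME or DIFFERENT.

Term A:
  start: mul(add(SZ, add(Z, SSZ)), add(SZ, SZ))
  step 1: mul(S(add(Z, add(Z, SSZ))), add(SZ, SZ))
  step 2: add(add(SZ, SZ), mul(add(Z, add(Z, SSZ)), add(SZ, SZ)))
  step 3: add(S(add(Z, SZ)), mul(add(Z, add(Z, SSZ)), add(SZ, SZ)))
  step 4: S(add(add(Z, SZ), mul(add(Z, add(Z, SSZ)), add(SZ, SZ))))
  step 5: S(add(SZ, mul(add(Z, add(Z, SSZ)), add(SZ, SZ))))
  step 6: S(S(add(Z, mul(add(Z, add(Z, SSZ)), add(SZ, SZ)))))
  step 7: S(S(mul(add(Z, add(Z, SSZ)), add(SZ, SZ))))
  step 8: S(S(mul(add(Z, SSZ), add(SZ, SZ))))
  step 9: S(S(mul(SSZ, add(SZ, SZ))))
  step 10: S(S(add(add(SZ, SZ), mul(SZ, add(SZ, SZ)))))
  step 11: S(S(add(S(add(Z, SZ)), mul(SZ, add(SZ, SZ)))))
  step 12: S(S(S(add(add(Z, SZ), mul(SZ, add(SZ, SZ))))))
  step 13: S(S(S(add(SZ, mul(SZ, add(SZ, SZ))))))
  step 14: S(S(S(S(add(Z, mul(SZ, add(SZ, SZ)))))))
  step 15: S(S(S(S(mul(SZ, add(SZ, SZ))))))
  step 16: S(S(S(S(add(add(SZ, SZ), mul(Z, add(SZ, SZ)))))))
  step 17: S(S(S(S(add(S(add(Z, SZ)), mul(Z, add(SZ, SZ)))))))
  step 18: S(S(S(S(S(add(add(Z, SZ), mul(Z, add(SZ, SZ))))))))
  step 19: S(S(S(S(S(add(SZ, mul(Z, add(SZ, SZ))))))))
  step 20: S(S(S(S(S(S(add(Z, mul(Z, add(SZ, SZ)))))))))
  step 21: S(S(S(S(S(S(mul(Z, add(SZ, SZ))))))))
  step 22: S^6(Z)

Term B:
  start: mul(SSSZ, SSZ)
  step 1: add(SSZ, mul(SSZ, SSZ))
  step 2: S(add(SZ, mul(SSZ, SSZ)))
  step 3: S(S(add(Z, mul(SSZ, SSZ))))
  step 4: S(S(mul(SSZ, SSZ)))
  step 5: S(S(add(SSZ, mul(SZ, SSZ))))
  step 6: S(S(S(add(SZ, mul(SZ, SSZ)))))
  step 7: S(S(S(S(add(Z, mul(SZ, SSZ))))))
  step 8: S(S(S(S(mul(SZ, SSZ)))))
  step 9: S(S(S(S(add(SSZ, mul(Z, SSZ))))))
  step 10: S(S(S(S(S(add(SZ, mul(Z, SSZ)))))))
  step 11: S(S(S(S(S(S(add(Z, mul(Z, SSZ))))))))
  step 12: S(S(S(S(S(S(mul(Z, SSZ)))))))
  step 13: S^6(Z)

Answer: SAME — A ⇓ S^6(Z), B ⇓ S^6(Z)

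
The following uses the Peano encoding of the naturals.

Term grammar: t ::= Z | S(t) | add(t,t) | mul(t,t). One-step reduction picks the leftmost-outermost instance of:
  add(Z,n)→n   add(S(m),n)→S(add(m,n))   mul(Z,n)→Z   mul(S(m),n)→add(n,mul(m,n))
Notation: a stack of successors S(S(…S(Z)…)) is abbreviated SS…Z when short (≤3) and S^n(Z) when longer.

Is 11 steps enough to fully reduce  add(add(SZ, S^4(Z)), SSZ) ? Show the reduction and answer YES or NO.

Answer: YES — reaches normal form S^7(Z) in 8 ≤ 11 steps

Working:
  start: add(add(SZ, S^4(Z)), SSZ)
  [1] add(S(add(Z, S^4(Z))), SSZ)
  [2] S(add(add(Z, S^4(Z)), SSZ))
  [3] S(add(S^4(Z), SSZ))
  [4] S(S(add(SSSZ, SSZ)))
  [5] S(S(S(add(SSZ, SSZ))))
  [6] S(S(S(S(add(SZ, SSZ)))))
  [7] S(S(S(S(S(add(Z, SSZ))))))
  [8] S^7(Z)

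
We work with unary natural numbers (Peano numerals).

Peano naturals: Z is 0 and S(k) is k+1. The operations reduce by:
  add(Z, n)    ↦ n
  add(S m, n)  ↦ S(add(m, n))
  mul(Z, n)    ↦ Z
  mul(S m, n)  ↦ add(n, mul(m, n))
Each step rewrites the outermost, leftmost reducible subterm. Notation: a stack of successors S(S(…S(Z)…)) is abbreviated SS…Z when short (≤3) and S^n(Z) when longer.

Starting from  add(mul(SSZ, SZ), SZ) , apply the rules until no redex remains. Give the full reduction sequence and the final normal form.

Answer: normal form = SSSZ  (in 10 steps)

Working:
  start: add(mul(SSZ, SZ), SZ)
  →1  add(add(SZ, mul(SZ, SZ)), SZ)
  →2  add(S(add(Z, mul(SZ, SZ))), SZ)
  →3  S(add(add(Z, mul(SZ, SZ)), SZ))
  →4  S(add(mul(SZ, SZ), SZ))
  →5  S(add(add(SZ, mul(Z, SZ)), SZ))
  →6  S(add(S(add(Z, mul(Z, SZ))), SZ))
  →7  S(S(add(add(Z, mul(Z, SZ)), SZ)))
  →8  S(S(add(mul(Z, SZ), SZ)))
  →9  S(S(add(Z, SZ)))
  →10  SSSZ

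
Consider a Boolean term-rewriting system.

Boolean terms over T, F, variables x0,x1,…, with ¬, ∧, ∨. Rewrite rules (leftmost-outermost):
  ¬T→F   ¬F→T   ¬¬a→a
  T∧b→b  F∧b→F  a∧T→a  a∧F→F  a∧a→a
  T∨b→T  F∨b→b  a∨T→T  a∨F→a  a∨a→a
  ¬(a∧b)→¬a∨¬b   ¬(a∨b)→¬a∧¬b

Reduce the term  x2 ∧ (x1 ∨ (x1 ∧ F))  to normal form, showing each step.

Answer: normal form = x2 ∧ x1  (in 2 steps)

Reduction:
  start: x2 ∧ (x1 ∨ (x1 ∧ F))
  step 1: x2 ∧ (x1 ∨ F)
  step 2: x2 ∧ x1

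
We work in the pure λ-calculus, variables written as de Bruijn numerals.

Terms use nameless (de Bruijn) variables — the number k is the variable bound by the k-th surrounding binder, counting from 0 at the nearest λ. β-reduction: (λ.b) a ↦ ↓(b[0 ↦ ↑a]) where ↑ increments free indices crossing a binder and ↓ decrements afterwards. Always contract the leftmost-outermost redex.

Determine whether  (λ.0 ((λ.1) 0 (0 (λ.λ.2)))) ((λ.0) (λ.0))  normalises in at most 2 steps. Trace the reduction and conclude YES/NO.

  start: (λ.0 ((λ.1) 0 (0 (λ.λ.2)))) ((λ.0) (λ.0))
  [1] (λ.0) (λ.0) ((λ.(λ.0) (λ.0)) ((λ.0) (λ.0)) ((λ.0) (λ.0) (λ.λ.(λ.0) (λ.0))))
  [2] (λ.0) ((λ.(λ.0) (λ.0)) ((λ.0) (λ.0)) ((λ.0) (λ.0) (λ.λ.(λ.0) (λ.0))))

Answer: NO — after 2 steps the term is (λ.0) ((λ.(λ.0) (λ.0)) ((λ.0) (λ.0)) ((λ.0) (λ.0) (λ.λ.(λ.0) (λ.0)))), not yet normal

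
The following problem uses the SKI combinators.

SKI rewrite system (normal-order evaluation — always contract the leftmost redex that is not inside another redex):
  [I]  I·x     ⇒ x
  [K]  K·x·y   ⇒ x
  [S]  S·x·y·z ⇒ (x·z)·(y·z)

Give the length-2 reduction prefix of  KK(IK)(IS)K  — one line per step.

  start: KK(IK)(IS)K
  [1] K(IS)K
  [2] IS

Answer: after 2 steps: IS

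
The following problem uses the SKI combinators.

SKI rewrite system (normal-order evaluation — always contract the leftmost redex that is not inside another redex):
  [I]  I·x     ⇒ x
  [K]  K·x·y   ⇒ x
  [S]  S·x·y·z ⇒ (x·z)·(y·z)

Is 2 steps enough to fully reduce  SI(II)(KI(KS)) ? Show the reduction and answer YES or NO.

  start: SI(II)(KI(KS))
  step 1: I(KI(KS))(II(KI(KS)))
  step 2: KI(KS)(II(KI(KS)))

Answer: NO — after 2 steps the term is KI(KS)(II(KI(KS))), not yet normal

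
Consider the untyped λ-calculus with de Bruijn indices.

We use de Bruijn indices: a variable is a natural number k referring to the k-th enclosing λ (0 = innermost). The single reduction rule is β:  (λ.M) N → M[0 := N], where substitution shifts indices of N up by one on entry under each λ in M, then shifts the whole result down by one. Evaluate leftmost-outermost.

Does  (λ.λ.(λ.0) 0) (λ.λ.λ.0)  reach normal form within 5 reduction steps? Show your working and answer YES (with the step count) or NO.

Answer: YES — reaches normal form λ.0 in 2 ≤ 5 steps

Reduction:
  start: (λ.λ.(λ.0) 0) (λ.λ.λ.0)
  →1  λ.(λ.0) 0
  →2  λ.0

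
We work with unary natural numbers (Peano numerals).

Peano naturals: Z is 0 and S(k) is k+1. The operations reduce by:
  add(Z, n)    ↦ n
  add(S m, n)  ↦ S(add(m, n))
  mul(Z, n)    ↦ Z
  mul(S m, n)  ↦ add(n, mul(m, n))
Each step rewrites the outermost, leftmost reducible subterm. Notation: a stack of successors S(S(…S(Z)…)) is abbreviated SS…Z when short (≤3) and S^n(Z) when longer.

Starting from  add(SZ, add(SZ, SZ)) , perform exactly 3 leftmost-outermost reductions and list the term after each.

  start: add(SZ, add(SZ, SZ))
  [1] S(add(Z, add(SZ, SZ)))
  [2] S(add(SZ, SZ))
  [3] S(S(add(Z, SZ)))

Answer: after 3 steps: S(S(add(Z, SZ)))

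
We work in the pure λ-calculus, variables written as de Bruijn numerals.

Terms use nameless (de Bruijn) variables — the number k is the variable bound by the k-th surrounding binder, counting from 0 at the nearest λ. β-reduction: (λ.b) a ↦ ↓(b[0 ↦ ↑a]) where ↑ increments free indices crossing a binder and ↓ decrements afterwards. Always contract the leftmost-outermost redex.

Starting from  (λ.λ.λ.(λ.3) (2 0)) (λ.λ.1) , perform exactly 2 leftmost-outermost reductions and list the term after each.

Answer: after 2 steps: λ.λ.λ.λ.1

Derivation:
  start: (λ.λ.λ.(λ.3) (2 0)) (λ.λ.1)
  →1  λ.λ.(λ.λ.λ.1) ((λ.λ.1) 0)
  →2  λ.λ.λ.λ.1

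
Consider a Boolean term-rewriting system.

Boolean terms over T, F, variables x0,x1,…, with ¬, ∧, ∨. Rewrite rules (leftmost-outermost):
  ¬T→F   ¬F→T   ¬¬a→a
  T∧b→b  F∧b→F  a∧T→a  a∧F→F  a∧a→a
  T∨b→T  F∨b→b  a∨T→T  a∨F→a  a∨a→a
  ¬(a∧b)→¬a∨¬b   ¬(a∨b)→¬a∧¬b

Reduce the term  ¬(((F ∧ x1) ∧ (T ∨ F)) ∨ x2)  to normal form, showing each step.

  start: ¬(((F ∧ x1) ∧ (T ∨ F)) ∨ x2)
  step 1: ¬((F ∧ x1) ∧ (T ∨ F)) ∧ ¬x2
  step 2: (¬(F ∧ x1) ∨ ¬(T ∨ F)) ∧ ¬x2
  step 3: ((¬F ∨ ¬x1) ∨ ¬(T ∨ F)) ∧ ¬x2
  step 4: ((T ∨ ¬x1) ∨ ¬(T ∨ F)) ∧ ¬x2
  step 5: (T ∨ ¬(T ∨ F)) ∧ ¬x2
  step 6: T ∧ ¬x2
  step 7: ¬x2

Answer: normal form = ¬x2  (in 7 steps)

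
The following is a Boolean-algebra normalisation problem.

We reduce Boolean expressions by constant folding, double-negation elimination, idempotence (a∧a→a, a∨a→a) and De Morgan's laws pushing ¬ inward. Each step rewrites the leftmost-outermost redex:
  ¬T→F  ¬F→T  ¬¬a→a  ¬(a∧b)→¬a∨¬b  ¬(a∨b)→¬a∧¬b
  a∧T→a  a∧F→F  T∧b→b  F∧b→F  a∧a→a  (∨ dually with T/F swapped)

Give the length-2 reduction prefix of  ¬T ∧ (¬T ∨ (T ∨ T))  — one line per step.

Answer: after 2 steps: F

Derivation:
  start: ¬T ∧ (¬T ∨ (T ∨ T))
  [1] F ∧ (¬T ∨ (T ∨ T))
  [2] F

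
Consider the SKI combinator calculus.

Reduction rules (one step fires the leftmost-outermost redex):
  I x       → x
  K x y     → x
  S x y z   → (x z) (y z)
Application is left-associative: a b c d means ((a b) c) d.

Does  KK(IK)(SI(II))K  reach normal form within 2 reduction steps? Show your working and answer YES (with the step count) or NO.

Answer: NO — after 2 steps the term is SI(II), not yet normal

Derivation:
  start: KK(IK)(SI(II))K
  [1] K(SI(II))K
  [2] SI(II)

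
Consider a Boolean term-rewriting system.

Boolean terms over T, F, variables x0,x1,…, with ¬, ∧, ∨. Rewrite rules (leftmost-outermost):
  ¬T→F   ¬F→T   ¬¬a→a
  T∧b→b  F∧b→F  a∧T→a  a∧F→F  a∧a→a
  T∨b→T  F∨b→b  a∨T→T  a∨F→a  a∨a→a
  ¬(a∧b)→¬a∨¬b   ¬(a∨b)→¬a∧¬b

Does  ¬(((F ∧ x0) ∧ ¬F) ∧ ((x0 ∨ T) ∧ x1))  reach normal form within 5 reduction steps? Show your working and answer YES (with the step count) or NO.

  start: ¬(((F ∧ x0) ∧ ¬F) ∧ ((x0 ∨ T) ∧ x1))
  step 1: ¬((F ∧ x0) ∧ ¬F) ∨ ¬((x0 ∨ T) ∧ x1)
  step 2: (¬(F ∧ x0) ∨ ¬¬F) ∨ ¬((x0 ∨ T) ∧ x1)
  step 3: ((¬F ∨ ¬x0) ∨ ¬¬F) ∨ ¬((x0 ∨ T) ∧ x1)
  step 4: ((T ∨ ¬x0) ∨ ¬¬F) ∨ ¬((x0 ∨ T) ∧ x1)
  step 5: (T ∨ ¬¬F) ∨ ¬((x0 ∨ T) ∧ x1)

Answer: NO — after 5 steps the term is (T ∨ ¬¬F) ∨ ¬((x0 ∨ T) ∧ x1), not yet normal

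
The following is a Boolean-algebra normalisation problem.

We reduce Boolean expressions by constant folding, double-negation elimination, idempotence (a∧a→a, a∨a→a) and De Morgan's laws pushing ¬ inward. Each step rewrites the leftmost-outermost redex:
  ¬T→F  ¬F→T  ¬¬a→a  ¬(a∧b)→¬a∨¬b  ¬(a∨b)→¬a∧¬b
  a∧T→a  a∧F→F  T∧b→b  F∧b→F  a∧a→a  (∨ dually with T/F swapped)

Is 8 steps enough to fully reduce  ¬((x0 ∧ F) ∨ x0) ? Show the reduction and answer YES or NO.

Answer: YES — reaches normal form ¬x0 in 5 ≤ 8 steps

Working:
  start: ¬((x0 ∧ F) ∨ x0)
  step 1: ¬(x0 ∧ F) ∧ ¬x0
  step 2: (¬x0 ∨ ¬F) ∧ ¬x0
  step 3: (¬x0 ∨ T) ∧ ¬x0
  step 4: T ∧ ¬x0
  step 5: ¬x0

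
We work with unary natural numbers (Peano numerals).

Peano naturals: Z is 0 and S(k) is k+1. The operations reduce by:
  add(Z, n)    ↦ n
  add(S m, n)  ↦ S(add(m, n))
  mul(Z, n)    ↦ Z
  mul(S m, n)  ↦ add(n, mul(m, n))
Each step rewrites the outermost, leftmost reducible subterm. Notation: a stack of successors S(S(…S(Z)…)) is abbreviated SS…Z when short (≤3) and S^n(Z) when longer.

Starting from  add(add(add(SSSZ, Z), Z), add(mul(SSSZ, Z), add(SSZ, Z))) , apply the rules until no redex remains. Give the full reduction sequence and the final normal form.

Answer: normal form = S^5(Z)  (in 23 steps)

Reduction:
  start: add(add(add(SSSZ, Z), Z), add(mul(SSSZ, Z), add(SSZ, Z)))
  →1  add(add(S(add(SSZ, Z)), Z), add(mul(SSSZ, Z), add(SSZ, Z)))
  →2  add(S(add(add(SSZ, Z), Z)), add(mul(SSSZ, Z), add(SSZ, Z)))
  →3  S(add(add(add(SSZ, Z), Z), add(mul(SSSZ, Z), add(SSZ, Z))))
  →4  S(add(add(S(add(SZ, Z)), Z), add(mul(SSSZ, Z), add(SSZ, Z))))
  →5  S(add(S(add(add(SZ, Z), Z)), add(mul(SSSZ, Z), add(SSZ, Z))))
  →6  S(S(add(add(add(SZ, Z), Z), add(mul(SSSZ, Z), add(SSZ, Z)))))
  →7  S(S(add(add(S(add(Z, Z)), Z), add(mul(SSSZ, Z), add(SSZ, Z)))))
  →8  S(S(add(S(add(add(Z, Z), Z)), add(mul(SSSZ, Z), add(SSZ, Z)))))
  →9  S(S(S(add(add(add(Z, Z), Z), add(mul(SSSZ, Z), add(SSZ, Z))))))
  →10  S(S(S(add(add(Z, Z), add(mul(SSSZ, Z), add(SSZ, Z))))))
  →11  S(S(S(add(Z, add(mul(SSSZ, Z), add(SSZ, Z))))))
  →12  S(S(S(add(mul(SSSZ, Z), add(SSZ, Z)))))
  →13  S(S(S(add(add(Z, mul(SSZ, Z)), add(SSZ, Z)))))
  →14  S(S(S(add(mul(SSZ, Z), add(SSZ, Z)))))
  →15  S(S(S(add(add(Z, mul(SZ, Z)), add(SSZ, Z)))))
  →16  S(S(S(add(mul(SZ, Z), add(SSZ, Z)))))
  →17  S(S(S(add(add(Z, mul(Z, Z)), add(SSZ, Z)))))
  →18  S(S(S(add(mul(Z, Z), add(SSZ, Z)))))
  →19  S(S(S(add(Z, add(SSZ, Z)))))
  →20  S(S(S(add(SSZ, Z))))
  →21  S(S(S(S(add(SZ, Z)))))
  →22  S(S(S(S(S(add(Z, Z))))))
  →23  S^5(Z)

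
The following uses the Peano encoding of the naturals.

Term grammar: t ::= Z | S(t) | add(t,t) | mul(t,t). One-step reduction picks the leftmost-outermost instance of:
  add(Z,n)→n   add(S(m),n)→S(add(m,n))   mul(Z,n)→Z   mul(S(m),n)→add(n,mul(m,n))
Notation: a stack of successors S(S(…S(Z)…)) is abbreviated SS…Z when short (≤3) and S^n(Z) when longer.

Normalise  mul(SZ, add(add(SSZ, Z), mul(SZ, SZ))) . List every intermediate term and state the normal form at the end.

  start: mul(SZ, add(add(SSZ, Z), mul(SZ, SZ)))
  [1] add(add(add(SSZ, Z), mul(SZ, SZ)), mul(Z, add(add(SSZ, Z), mul(SZ, SZ))))
  [2] add(add(S(add(SZ, Z)), mul(SZ, SZ)), mul(Z, add(add(SSZ, Z), mul(SZ, SZ))))
  [3] add(S(add(add(SZ, Z), mul(SZ, SZ))), mul(Z, add(add(SSZ, Z), mul(SZ, SZ))))
  [4] S(add(add(add(SZ, Z), mul(SZ, SZ)), mul(Z, add(add(SSZ, Z), mul(SZ, SZ)))))
  [5] S(add(add(S(add(Z, Z)), mul(SZ, SZ)), mul(Z, add(add(SSZ, Z), mul(SZ, SZ)))))
  [6] S(add(S(add(add(Z, Z), mul(SZ, SZ))), mul(Z, add(add(SSZ, Z), mul(SZ, SZ)))))
  [7] S(S(add(add(add(Z, Z), mul(SZ, SZ)), mul(Z, add(add(SSZ, Z), mul(SZ, SZ))))))
  [8] S(S(add(add(Z, mul(SZ, SZ)), mul(Z, add(add(SSZ, Z), mul(SZ, SZ))))))
  [9] S(S(add(mul(SZ, SZ), mul(Z, add(add(SSZ, Z), mul(SZ, SZ))))))
  [10] S(S(add(add(SZ, mul(Z, SZ)), mul(Z, add(add(SSZ, Z), mul(SZ, SZ))))))
  [11] S(S(add(S(add(Z, mul(Z, SZ))), mul(Z, add(add(SSZ, Z), mul(SZ, SZ))))))
  [12] S(S(S(add(add(Z, mul(Z, SZ)), mul(Z, add(add(SSZ, Z), mul(SZ, SZ)))))))
  [13] S(S(S(add(mul(Z, SZ), mul(Z, add(add(SSZ, Z), mul(SZ, SZ)))))))
  [14] S(S(S(add(Z, mul(Z, add(add(SSZ, Z), mul(SZ, SZ)))))))
  [15] S(S(S(mul(Z, add(add(SSZ, Z), mul(SZ, SZ))))))
  [16] SSSZ

Answer: normal form = SSSZ  (in 16 steps)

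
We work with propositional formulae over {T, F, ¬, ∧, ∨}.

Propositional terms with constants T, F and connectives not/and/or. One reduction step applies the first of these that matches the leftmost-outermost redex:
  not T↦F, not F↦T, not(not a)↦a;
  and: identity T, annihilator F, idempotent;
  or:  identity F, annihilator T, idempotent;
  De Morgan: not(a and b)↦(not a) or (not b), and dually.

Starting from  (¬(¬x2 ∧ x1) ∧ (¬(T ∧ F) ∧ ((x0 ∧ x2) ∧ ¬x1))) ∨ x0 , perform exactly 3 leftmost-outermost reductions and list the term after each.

  start: (¬(¬x2 ∧ x1) ∧ (¬(T ∧ F) ∧ ((x0 ∧ x2) ∧ ¬x1))) ∨ x0
  [1] ((¬¬x2 ∨ ¬x1) ∧ (¬(T ∧ F) ∧ ((x0 ∧ x2) ∧ ¬x1))) ∨ x0
  [2] ((x2 ∨ ¬x1) ∧ (¬(T ∧ F) ∧ ((x0 ∧ x2) ∧ ¬x1))) ∨ x0
  [3] ((x2 ∨ ¬x1) ∧ ((¬T ∨ ¬F) ∧ ((x0 ∧ x2) ∧ ¬x1))) ∨ x0

Answer: after 3 steps: ((x2 ∨ ¬x1) ∧ ((¬T ∨ ¬F) ∧ ((x0 ∧ x2) ∧ ¬x1))) ∨ x0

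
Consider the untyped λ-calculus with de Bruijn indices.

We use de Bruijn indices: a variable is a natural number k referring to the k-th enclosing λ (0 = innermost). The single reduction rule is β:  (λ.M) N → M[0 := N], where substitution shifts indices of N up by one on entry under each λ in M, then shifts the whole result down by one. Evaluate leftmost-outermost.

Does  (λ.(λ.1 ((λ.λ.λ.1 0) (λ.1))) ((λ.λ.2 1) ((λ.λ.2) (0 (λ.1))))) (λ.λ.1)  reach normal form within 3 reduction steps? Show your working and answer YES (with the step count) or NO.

  start: (λ.(λ.1 ((λ.λ.λ.1 0) (λ.1))) ((λ.λ.2 1) ((λ.λ.2) (0 (λ.1))))) (λ.λ.1)
  [1] (λ.(λ.λ.1) ((λ.λ.λ.1 0) (λ.1))) ((λ.λ.(λ.λ.1) 1) ((λ.λ.λ.λ.1) ((λ.λ.1) (λ.λ.λ.1))))
  [2] (λ.λ.1) ((λ.λ.λ.1 0) (λ.(λ.λ.(λ.λ.1) 1) ((λ.λ.λ.λ.1) ((λ.λ.1) (λ.λ.λ.1)))))
  [3] λ.(λ.λ.λ.1 0) (λ.(λ.λ.(λ.λ.1) 1) ((λ.λ.λ.λ.1) ((λ.λ.1) (λ.λ.λ.1))))

Answer: NO — after 3 steps the term is λ.(λ.λ.λ.1 0) (λ.(λ.λ.(λ.λ.1) 1) ((λ.λ.λ.λ.1) ((λ.λ.1) (λ.λ.λ.1)))), not yet normal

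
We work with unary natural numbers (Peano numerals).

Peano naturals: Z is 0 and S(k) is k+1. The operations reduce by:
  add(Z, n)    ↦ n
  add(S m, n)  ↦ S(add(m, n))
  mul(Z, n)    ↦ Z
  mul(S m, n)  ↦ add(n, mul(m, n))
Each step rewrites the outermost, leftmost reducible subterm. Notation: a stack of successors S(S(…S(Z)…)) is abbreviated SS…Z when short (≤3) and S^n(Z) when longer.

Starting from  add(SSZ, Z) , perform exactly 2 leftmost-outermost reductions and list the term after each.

  start: add(SSZ, Z)
  →1  S(add(SZ, Z))
  →2  S(S(add(Z, Z)))

Answer: after 2 steps: S(S(add(Z, Z)))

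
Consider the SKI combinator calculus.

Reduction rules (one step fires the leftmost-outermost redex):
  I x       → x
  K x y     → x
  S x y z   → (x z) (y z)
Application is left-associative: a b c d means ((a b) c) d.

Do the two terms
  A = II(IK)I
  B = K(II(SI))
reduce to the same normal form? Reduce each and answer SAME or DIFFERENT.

Term A:
  start: II(IK)I
  →1  I(IK)I
  →2  IKI
  →3  KI

Term B:
  start: K(II(SI))
  →1  K(I(SI))
  →2  K(SI)

Answer: DIFFERENT — A ⇓ KI, B ⇓ K(SI)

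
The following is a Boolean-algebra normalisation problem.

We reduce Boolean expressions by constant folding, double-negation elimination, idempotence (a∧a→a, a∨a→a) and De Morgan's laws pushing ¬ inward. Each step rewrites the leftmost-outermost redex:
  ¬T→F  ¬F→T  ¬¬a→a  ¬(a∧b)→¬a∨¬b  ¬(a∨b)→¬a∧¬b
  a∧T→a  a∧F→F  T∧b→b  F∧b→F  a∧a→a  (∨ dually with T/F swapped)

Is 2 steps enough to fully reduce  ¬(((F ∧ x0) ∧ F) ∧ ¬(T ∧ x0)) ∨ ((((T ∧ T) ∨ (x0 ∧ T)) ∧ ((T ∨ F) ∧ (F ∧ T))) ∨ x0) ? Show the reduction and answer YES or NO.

  start: ¬(((F ∧ x0) ∧ F) ∧ ¬(T ∧ x0)) ∨ ((((T ∧ T) ∨ (x0 ∧ T)) ∧ ((T ∨ F) ∧ (F ∧ T))) ∨ x0)
  step 1: (¬((F ∧ x0) ∧ F) ∨ ¬¬(T ∧ x0)) ∨ ((((T ∧ T) ∨ (x0 ∧ T)) ∧ ((T ∨ F) ∧ (F ∧ T))) ∨ x0)
  step 2: ((¬(F ∧ x0) ∨ ¬F) ∨ ¬¬(T ∧ x0)) ∨ ((((T ∧ T) ∨ (x0 ∧ T)) ∧ ((T ∨ F) ∧ (F ∧ T))) ∨ x0)

Answer: NO — after 2 steps the term is ((¬(F ∧ x0) ∨ ¬F) ∨ ¬¬(T ∧ x0)) ∨ ((((T ∧ T) ∨ (x0 ∧ T)) ∧ ((T ∨ F) ∧ (F ∧ T))) ∨ x0), not yet normal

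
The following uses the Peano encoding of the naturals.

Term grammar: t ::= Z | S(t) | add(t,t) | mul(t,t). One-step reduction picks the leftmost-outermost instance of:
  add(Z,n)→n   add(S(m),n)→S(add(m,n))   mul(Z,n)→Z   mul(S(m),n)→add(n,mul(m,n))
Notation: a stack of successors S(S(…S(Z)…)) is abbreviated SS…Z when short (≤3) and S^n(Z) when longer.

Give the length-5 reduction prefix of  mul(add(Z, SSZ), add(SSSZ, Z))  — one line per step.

  start: mul(add(Z, SSZ), add(SSSZ, Z))
  [1] mul(SSZ, add(SSSZ, Z))
  [2] add(add(SSSZ, Z), mul(SZ, add(SSSZ, Z)))
  [3] add(S(add(SSZ, Z)), mul(SZ, add(SSSZ, Z)))
  [4] S(add(add(SSZ, Z), mul(SZ, add(SSSZ, Z))))
  [5] S(add(S(add(SZ, Z)), mul(SZ, add(SSSZ, Z))))

Answer: after 5 steps: S(add(S(add(SZ, Z)), mul(SZ, add(SSSZ, Z))))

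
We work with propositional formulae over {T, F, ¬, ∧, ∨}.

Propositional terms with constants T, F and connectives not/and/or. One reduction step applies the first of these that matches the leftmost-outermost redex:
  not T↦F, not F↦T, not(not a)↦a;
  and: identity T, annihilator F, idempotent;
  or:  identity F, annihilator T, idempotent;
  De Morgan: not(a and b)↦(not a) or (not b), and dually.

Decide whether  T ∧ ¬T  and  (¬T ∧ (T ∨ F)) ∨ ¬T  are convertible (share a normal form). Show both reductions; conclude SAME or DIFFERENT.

Answer: SAME — A ⇓ F, B ⇓ F

Reduction:
Term A:
  start: T ∧ ¬T
  step 1: ¬T
  step 2: F

Term B:
  start: (¬T ∧ (T ∨ F)) ∨ ¬T
  step 1: (F ∧ (T ∨ F)) ∨ ¬T
  step 2: F ∨ ¬T
  step 3: ¬T
  step 4: F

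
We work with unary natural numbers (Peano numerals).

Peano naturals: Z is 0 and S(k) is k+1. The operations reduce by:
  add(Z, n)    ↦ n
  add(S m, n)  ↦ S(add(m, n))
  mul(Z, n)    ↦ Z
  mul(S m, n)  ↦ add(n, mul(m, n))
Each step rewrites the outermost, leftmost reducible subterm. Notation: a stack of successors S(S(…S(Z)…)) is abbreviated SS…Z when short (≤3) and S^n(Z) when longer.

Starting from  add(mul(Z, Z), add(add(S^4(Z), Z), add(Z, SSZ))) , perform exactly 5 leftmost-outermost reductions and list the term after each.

  start: add(mul(Z, Z), add(add(S^4(Z), Z), add(Z, SSZ)))
  [1] add(Z, add(add(S^4(Z), Z), add(Z, SSZ)))
  [2] add(add(S^4(Z), Z), add(Z, SSZ))
  [3] add(S(add(SSSZ, Z)), add(Z, SSZ))
  [4] S(add(add(SSSZ, Z), add(Z, SSZ)))
  [5] S(add(S(add(SSZ, Z)), add(Z, SSZ)))

Answer: after 5 steps: S(add(S(add(SSZ, Z)), add(Z, SSZ)))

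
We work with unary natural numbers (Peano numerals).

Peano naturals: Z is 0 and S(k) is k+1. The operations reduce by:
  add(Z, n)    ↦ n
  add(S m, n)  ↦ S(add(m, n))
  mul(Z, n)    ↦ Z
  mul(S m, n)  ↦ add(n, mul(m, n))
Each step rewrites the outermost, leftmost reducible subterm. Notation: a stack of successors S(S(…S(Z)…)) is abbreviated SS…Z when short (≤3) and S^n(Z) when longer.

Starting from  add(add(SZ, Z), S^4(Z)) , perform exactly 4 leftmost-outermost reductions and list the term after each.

Answer: after 4 steps: S^5(Z)

Working:
  start: add(add(SZ, Z), S^4(Z))
  step 1: add(S(add(Z, Z)), S^4(Z))
  step 2: S(add(add(Z, Z), S^4(Z)))
  step 3: S(add(Z, S^4(Z)))
  step 4: S^5(Z)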